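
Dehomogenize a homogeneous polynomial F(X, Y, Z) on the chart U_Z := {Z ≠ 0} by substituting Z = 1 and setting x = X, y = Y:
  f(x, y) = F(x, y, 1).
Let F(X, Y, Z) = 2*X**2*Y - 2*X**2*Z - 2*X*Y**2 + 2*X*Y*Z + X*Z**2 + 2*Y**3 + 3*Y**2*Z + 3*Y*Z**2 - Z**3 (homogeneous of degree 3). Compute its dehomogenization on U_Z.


f(x, y) = 2*x**2*y - 2*x**2 - 2*x*y**2 + 2*x*y + x + 2*y**3 + 3*y**2 + 3*y - 1

On U_Z we set Z = 1. Each monomial c·X^i·Y^j·Z^k in F becomes c·x^i·y^j·1^k = c·x^i·y^j.
Substituting Z = 1: F(X, Y, 1) = 2*x**2*y - 2*x**2 - 2*x*y**2 + 2*x*y + x + 2*y**3 + 3*y**2 + 3*y - 1.
Note: deg(f) ≤ deg(F) = 3; strict inequality happens when F is divisible by Z (lost terms).


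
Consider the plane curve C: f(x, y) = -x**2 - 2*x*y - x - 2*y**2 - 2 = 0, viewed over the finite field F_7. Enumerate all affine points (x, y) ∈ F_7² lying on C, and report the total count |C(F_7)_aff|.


Affine F_7-points: {(1, 3), (2, 1), (2, 4), (3, 0), (3, 4), (4, 5), (6, 3), (6, 5)}; count = 8.

For each of the 49 pairs (x, y) ∈ F_7², evaluate f(x, y) mod 7. Record the zeros.
  x = 0: [0↦5, 1↦3, 2↦4, 3↦1, 4↦1, 5↦4, 6↦3]  zeros at y ∈ ∅
  x = 1: [0↦3, 1↦6, 2↦5, 3↦0, 4↦5, 5↦6, 6↦3]  zeros at y ∈ {3}
  x = 2: [0↦6, 1↦0, 2↦4, 3↦4, 4↦0, 5↦6, 6↦1]  zeros at y ∈ {1, 4}
  x = 3: [0↦0, 1↦6, 2↦1, 3↦6, 4↦0, 5↦4, 6↦4]  zeros at y ∈ {0, 4}
  x = 4: [0↦6, 1↦3, 2↦3, 3↦6, 4↦5, 5↦0, 6↦5]  zeros at y ∈ {5}
  x = 5: [0↦3, 1↦5, 2↦3, 3↦4, 4↦1, 5↦1, 6↦4]  zeros at y ∈ ∅
  x = 6: [0↦5, 1↦5, 2↦1, 3↦0, 4↦2, 5↦0, 6↦1]  zeros at y ∈ {3, 5}
Collecting zeros: affine points = {(1, 3), (2, 1), (2, 4), (3, 0), (3, 4), (4, 5), (6, 3), (6, 5)}.
Total count |C(F_7)_aff| = 8.


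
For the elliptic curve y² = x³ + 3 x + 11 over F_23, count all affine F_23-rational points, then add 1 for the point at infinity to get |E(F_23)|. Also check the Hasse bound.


Affine points = {(2, 5), (2, 18), (3, 1), (3, 22), (4, 8), (4, 15), (5, 6), (5, 17), (8, 8), (8, 15), (9, 10), (9, 13), (10, 11), (10, 12), (11, 8), (11, 15), (12, 2), (12, 21), (13, 4), (13, 19), (15, 2), (15, 21), (18, 3), (18, 20), (19, 2), (19, 21)}; affine count = 26; |E(F_23)| = 27.

Discriminant check: Δ ∝ 4a³ + 27b² = 4·3³ + 27·11² = 4·27 + 27·121 ≡ 17 (mod 23). Nonzero ⇒ E is nonsingular.
For each x ∈ F_23, compute rhs = x³ + 3·x + 11 mod 23, then count y ∈ F_23 with y² ≡ rhs.
  x = 0: rhs = 11, matching y values: none (0 points).
  x = 1: rhs = 15, matching y values: none (0 points).
  x = 2: rhs = 2, matching y values: 5, 18 (2 points).
  x = 3: rhs = 1, matching y values: 1, 22 (2 points).
  x = 4: rhs = 18, matching y values: 8, 15 (2 points).
  x = 5: rhs = 13, matching y values: 6, 17 (2 points).
  x = 6: rhs = 15, matching y values: none (0 points).
  x = 7: rhs = 7, matching y values: none (0 points).
  x = 8: rhs = 18, matching y values: 8, 15 (2 points).
  x = 9: rhs = 8, matching y values: 10, 13 (2 points).
  x = 10: rhs = 6, matching y values: 11, 12 (2 points).
  x = 11: rhs = 18, matching y values: 8, 15 (2 points).
  x = 12: rhs = 4, matching y values: 2, 21 (2 points).
  x = 13: rhs = 16, matching y values: 4, 19 (2 points).
  x = 14: rhs = 14, matching y values: none (0 points).
  x = 15: rhs = 4, matching y values: 2, 21 (2 points).
  x = 16: rhs = 15, matching y values: none (0 points).
  x = 17: rhs = 7, matching y values: none (0 points).
  x = 18: rhs = 9, matching y values: 3, 20 (2 points).
  x = 19: rhs = 4, matching y values: 2, 21 (2 points).
  x = 20: rhs = 21, matching y values: none (0 points).
  x = 21: rhs = 20, matching y values: none (0 points).
  x = 22: rhs = 7, matching y values: none (0 points).
Total affine count: 26.
Full point count |E(F_23)| = 26 + 1 = 27.
Hasse bound: |27 − (23+1)| = |3| = 3 ≤ 2√23 ≈ 9.5917 ✓.


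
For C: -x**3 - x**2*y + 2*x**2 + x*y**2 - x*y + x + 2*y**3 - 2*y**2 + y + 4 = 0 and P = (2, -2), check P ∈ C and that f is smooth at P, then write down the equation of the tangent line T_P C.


Tangent line at P: 11*x + 19*y + 16 = 0.

Step 1: f(2, -2) = 0, so P lies on C.
Step 2: partial derivatives
  f_x(x, y) = -3*x**2 - 2*x*y + 4*x + y**2 - y + 1, f_y(x, y) = -x**2 + 2*x*y - x + 6*y**2 - 4*y + 1.
  f_x(P) = 11, f_y(P) = 19 (gradient nonzero, so P is smooth).
Step 3: tangent line at P: 11·(x − 2) + 19·(y − -2) = 0.
Expanding: 11*x + 19*y + 16 = 0.


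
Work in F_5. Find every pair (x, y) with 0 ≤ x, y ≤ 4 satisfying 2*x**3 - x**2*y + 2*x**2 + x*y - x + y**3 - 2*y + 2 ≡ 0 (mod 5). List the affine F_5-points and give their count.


Affine F_5-points: {(1, 0), (4, 1)}; count = 2.

For each of the 25 pairs (x, y) ∈ F_5², evaluate f(x, y) mod 5. Record the zeros.
  x = 0: [0↦2, 1↦1, 2↦1, 3↦3, 4↦3]  zeros at y ∈ ∅
  x = 1: [0↦0, 1↦4, 2↦4, 3↦1, 4↦1]  zeros at y ∈ {0}
  x = 2: [0↦4, 1↦1, 2↦4, 3↦4, 4↦2]  zeros at y ∈ ∅
  x = 3: [0↦1, 1↦4, 2↦3, 3↦4, 4↦3]  zeros at y ∈ ∅
  x = 4: [0↦3, 1↦0, 2↦3, 3↦3, 4↦1]  zeros at y ∈ {1}
Collecting zeros: affine points = {(1, 0), (4, 1)}.
Total count |C(F_5)_aff| = 2.


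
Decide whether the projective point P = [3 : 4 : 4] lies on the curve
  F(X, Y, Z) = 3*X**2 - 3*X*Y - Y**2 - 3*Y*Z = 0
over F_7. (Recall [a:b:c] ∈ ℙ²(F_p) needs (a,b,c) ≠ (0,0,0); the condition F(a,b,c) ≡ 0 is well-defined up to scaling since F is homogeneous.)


F(3,4,4) ≡ 4 (mod 7); P is NOT on the curve.

Evaluate F(3, 4, 4) term-by-term (mod 7).
  3*X**2 ↦ 3·9·1·1 = 27
  -3*X*Y ↦ -3·3·4·1 = -36
  -Y**2 ↦ -1·1·16·1 = -16
  -3*Y*Z ↦ -3·1·4·4 = -48
Sum: F(3, 4, 4) = (27) + (-36) + (-16) + (-48) = -73.
Reducing mod 7: -73 ≡ 4 (mod 7).
Since F(a, b, c) ≡ 4 ≠ 0 (mod 7), P does NOT lie on the curve.


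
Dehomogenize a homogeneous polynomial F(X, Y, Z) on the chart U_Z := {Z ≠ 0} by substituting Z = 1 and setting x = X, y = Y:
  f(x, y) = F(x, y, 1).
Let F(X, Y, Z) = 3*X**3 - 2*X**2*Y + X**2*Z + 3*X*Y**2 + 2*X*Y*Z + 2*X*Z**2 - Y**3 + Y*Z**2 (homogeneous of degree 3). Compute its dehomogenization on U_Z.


f(x, y) = 3*x**3 - 2*x**2*y + x**2 + 3*x*y**2 + 2*x*y + 2*x - y**3 + y

On U_Z we set Z = 1. Each monomial c·X^i·Y^j·Z^k in F becomes c·x^i·y^j·1^k = c·x^i·y^j.
Substituting Z = 1: F(X, Y, 1) = 3*x**3 - 2*x**2*y + x**2 + 3*x*y**2 + 2*x*y + 2*x - y**3 + y.
Note: deg(f) ≤ deg(F) = 3; strict inequality happens when F is divisible by Z (lost terms).


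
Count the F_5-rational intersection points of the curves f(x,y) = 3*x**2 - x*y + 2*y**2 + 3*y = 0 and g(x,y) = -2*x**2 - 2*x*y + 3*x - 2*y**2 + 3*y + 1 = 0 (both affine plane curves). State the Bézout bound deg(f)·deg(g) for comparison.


Common zeros: {(3, 3)}; count = 1; Bézout bound = 4.

deg(f) = 2, deg(g) = 2, so Bézout bound = 4.
Scan x ∈ F_5. For each x, list the y ∈ F_5 with f(x, y) ≡ 0 and those with g(x, y) ≡ 0 (mod 5); the common zeros in that column are the intersection.
  x = 0: f ≡ 0 at y ∈ {0, 1}; g ≡ 0 at y ∈ ∅; common: ∅.
  x = 1: f ≡ 0 at y ∈ {2}; g ≡ 0 at y ∈ ∅; common: ∅.
  x = 2: f ≡ 0 at y ∈ {1}; g ≡ 0 at y ∈ ∅; common: ∅.
  x = 3: f ≡ 0 at y ∈ {2, 3}; g ≡ 0 at y ∈ {3}; common: {3}.
  x = 4: f ≡ 0 at y ∈ ∅; g ≡ 0 at y ∈ ∅; common: ∅.
Collecting: common zeros = {(3, 3)}, so the count is 1.
Comparison with the Bézout bound: 1 ≤ 4 = deg(f)·deg(g), as expected for curves with no common component (the affine F_5-count falls short of the bound because intersections may lie at infinity, over extension fields, or carry multiplicity).


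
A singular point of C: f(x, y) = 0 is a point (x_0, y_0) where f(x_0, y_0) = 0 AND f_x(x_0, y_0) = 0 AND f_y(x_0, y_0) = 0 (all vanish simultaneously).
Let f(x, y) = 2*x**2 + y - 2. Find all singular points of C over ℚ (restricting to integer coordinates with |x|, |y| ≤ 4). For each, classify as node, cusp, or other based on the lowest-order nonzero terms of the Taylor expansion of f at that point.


No singular points in the scanned grid; C is smooth there.

Compute partial derivatives:
  f_x = 4*x.
  f_y = 1.
f_y = 1 is a nonzero constant, so f_y never vanishes: no point (x, y) can satisfy f = f_x = f_y = 0. In particular no (x, y) ∈ {−4, ..., 4}² is singular; the curve is smooth.


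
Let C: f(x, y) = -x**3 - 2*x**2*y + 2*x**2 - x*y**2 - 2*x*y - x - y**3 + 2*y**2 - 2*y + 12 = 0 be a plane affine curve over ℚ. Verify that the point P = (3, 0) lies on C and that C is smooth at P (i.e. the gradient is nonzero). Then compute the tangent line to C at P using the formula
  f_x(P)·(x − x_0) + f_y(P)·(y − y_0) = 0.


Tangent line at P: -16*x - 26*y + 48 = 0.

Step 1: f(3, 0) = 0, so P lies on C.
Step 2: partial derivatives
  f_x(x, y) = -3*x**2 - 4*x*y + 4*x - y**2 - 2*y - 1, f_y(x, y) = -2*x**2 - 2*x*y - 2*x - 3*y**2 + 4*y - 2.
  f_x(P) = -16, f_y(P) = -26 (gradient nonzero, so P is smooth).
Step 3: tangent line at P: -16·(x − 3) + -26·(y − 0) = 0.
Expanding: -16*x - 26*y + 48 = 0.


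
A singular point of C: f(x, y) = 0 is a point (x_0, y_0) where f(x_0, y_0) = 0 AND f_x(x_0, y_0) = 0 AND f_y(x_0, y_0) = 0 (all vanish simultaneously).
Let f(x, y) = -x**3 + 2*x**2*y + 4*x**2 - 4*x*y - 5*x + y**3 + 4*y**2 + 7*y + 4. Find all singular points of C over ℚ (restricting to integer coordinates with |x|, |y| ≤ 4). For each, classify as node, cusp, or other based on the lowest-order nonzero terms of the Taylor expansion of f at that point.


Singular points: {(1, -1)}; classification: node.

Compute partial derivatives:
  f_x = -3*x**2 + 4*x*y + 8*x - 4*y - 5.
  f_y = 2*x**2 - 4*x + 3*y**2 + 8*y + 7.
Scan x_0 ∈ {−4, ..., 4}. For each x_0, f_y(x_0, y) is a polynomial in y; find its integer roots y ∈ {−4, ..., 4}, then test f_x and f at those candidates.
  x = -4: f_y(-4, y) = 3*y**2 + 8*y + 55; no integer root y with |y| ≤ 4.
  x = -3: f_y(-3, y) = 3*y**2 + 8*y + 37; no integer root y with |y| ≤ 4.
  x = -2: f_y(-2, y) = 3*y**2 + 8*y + 23; no integer root y with |y| ≤ 4.
  x = -1: f_y(-1, y) = 3*y**2 + 8*y + 13; no integer root y with |y| ≤ 4.
  x = 0: f_y(0, y) = 3*y**2 + 8*y + 7; no integer root y with |y| ≤ 4.
  x = 1: f_y(1, y) = 3*y**2 + 8*y + 5; vanishes at y ∈ {-1}. (1, -1): f_x = 0, f = 0 — SINGULAR.
  x = 2: f_y(2, y) = 3*y**2 + 8*y + 7; no integer root y with |y| ≤ 4.
  x = 3: f_y(3, y) = 3*y**2 + 8*y + 13; no integer root y with |y| ≤ 4.
  x = 4: f_y(4, y) = 3*y**2 + 8*y + 23; no integer root y with |y| ≤ 4.
Only singular point on the grid: (1, -1).
Classify: substitute x = 1 + u, y = -1 + v and expand: f = -u**3 + 2*u**2*v - u**2 + v**3 + v**2.
No constant or linear terms (consistent with a singular point). Quadratic part: -u**2 + v**2. Cubic part: -u**3 + 2*u**2*v + v**3.
The quadratic part v**2 - u**2 = (v − u)(v + u) splits into two distinct linear factors, so there are two distinct tangent lines y − -1 = ±(x − 1) — this is a node (ordinary double point).
Classification: node.


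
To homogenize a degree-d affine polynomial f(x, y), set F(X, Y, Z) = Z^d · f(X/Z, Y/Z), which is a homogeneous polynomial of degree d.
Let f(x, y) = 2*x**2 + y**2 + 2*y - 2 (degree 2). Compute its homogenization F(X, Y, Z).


F(X, Y, Z) = 2*X**2 + Y**2 + 2*Y*Z - 2*Z**2

deg(f) = 2.
Substitute x = X/Z, y = Y/Z into f, then multiply by Z^2.
  monomial 2·x^2·y^0 ↦ 2·X^2·Y^0·Z^0.
  monomial 1·x^0·y^2 ↦ 1·X^0·Y^2·Z^0.
  monomial 2·x^0·y^1 ↦ 2·X^0·Y^1·Z^1.
  monomial -2·x^0·y^0 ↦ -2·X^0·Y^0·Z^2.
Collecting: F(X, Y, Z) = 2*X**2 + Y**2 + 2*Y*Z - 2*Z**2.


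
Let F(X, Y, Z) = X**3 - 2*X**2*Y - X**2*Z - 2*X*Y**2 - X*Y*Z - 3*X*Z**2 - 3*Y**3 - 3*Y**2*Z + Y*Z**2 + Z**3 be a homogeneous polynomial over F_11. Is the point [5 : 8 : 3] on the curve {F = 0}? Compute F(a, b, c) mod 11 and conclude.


F(5,8,3) ≡ 9 (mod 11); P is NOT on the curve.

Evaluate F(5, 8, 3) term-by-term (mod 11).
  X**3 ↦ 1·125·1·1 = 125
  -2*X**2*Y ↦ -2·25·8·1 = -400
  -X**2*Z ↦ -1·25·1·3 = -75
  -2*X*Y**2 ↦ -2·5·64·1 = -640
  -X*Y*Z ↦ -1·5·8·3 = -120
  -3*X*Z**2 ↦ -3·5·1·9 = -135
  -3*Y**3 ↦ -3·1·512·1 = -1536
  -3*Y**2*Z ↦ -3·1·64·3 = -576
  Y*Z**2 ↦ 1·1·8·9 = 72
  Z**3 ↦ 1·1·1·27 = 27
Sum: F(5, 8, 3) = (125) + (-400) + (-75) + (-640) + (-120) + (-135) + (-1536) + (-576) + (72) + (27) = -3258.
Reducing mod 11: -3258 ≡ 9 (mod 11).
Since F(a, b, c) ≡ 9 ≠ 0 (mod 11), P does NOT lie on the curve.


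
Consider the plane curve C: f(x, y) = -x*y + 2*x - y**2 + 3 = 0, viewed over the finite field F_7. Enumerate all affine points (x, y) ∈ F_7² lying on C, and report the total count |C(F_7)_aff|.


Affine F_7-points: {(1, 3), (2, 0), (2, 5), (4, 4), (4, 6), (5, 1)}; count = 6.

For each of the 49 pairs (x, y) ∈ F_7², evaluate f(x, y) mod 7. Record the zeros.
  x = 0: [0↦3, 1↦2, 2↦6, 3↦1, 4↦1, 5↦6, 6↦2]  zeros at y ∈ ∅
  x = 1: [0↦5, 1↦3, 2↦6, 3↦0, 4↦6, 5↦3, 6↦5]  zeros at y ∈ {3}
  x = 2: [0↦0, 1↦4, 2↦6, 3↦6, 4↦4, 5↦0, 6↦1]  zeros at y ∈ {0, 5}
  x = 3: [0↦2, 1↦5, 2↦6, 3↦5, 4↦2, 5↦4, 6↦4]  zeros at y ∈ ∅
  x = 4: [0↦4, 1↦6, 2↦6, 3↦4, 4↦0, 5↦1, 6↦0]  zeros at y ∈ {4, 6}
  x = 5: [0↦6, 1↦0, 2↦6, 3↦3, 4↦5, 5↦5, 6↦3]  zeros at y ∈ {1}
  x = 6: [0↦1, 1↦1, 2↦6, 3↦2, 4↦3, 5↦2, 6↦6]  zeros at y ∈ ∅
Collecting zeros: affine points = {(1, 3), (2, 0), (2, 5), (4, 4), (4, 6), (5, 1)}.
Total count |C(F_7)_aff| = 6.


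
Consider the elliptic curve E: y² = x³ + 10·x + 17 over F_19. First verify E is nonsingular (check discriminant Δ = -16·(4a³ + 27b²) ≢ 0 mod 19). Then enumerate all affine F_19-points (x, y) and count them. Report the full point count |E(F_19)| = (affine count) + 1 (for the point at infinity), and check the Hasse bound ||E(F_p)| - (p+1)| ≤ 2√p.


Affine points = {(0, 6), (0, 13), (1, 3), (1, 16), (2, 8), (2, 11), (3, 6), (3, 13), (4, 8), (4, 11), (8, 1), (8, 18), (9, 0), (13, 8), (13, 11), (16, 6), (16, 13), (18, 5), (18, 14)}; affine count = 19; |E(F_19)| = 20.

Discriminant check: Δ ∝ 4a³ + 27b² = 4·10³ + 27·17² = 4·1000 + 27·289 ≡ 4 (mod 19). Nonzero ⇒ E is nonsingular.
For each x ∈ F_19, compute rhs = x³ + 10·x + 17 mod 19, then count y ∈ F_19 with y² ≡ rhs.
  x = 0: rhs = 17, matching y values: 6, 13 (2 points).
  x = 1: rhs = 9, matching y values: 3, 16 (2 points).
  x = 2: rhs = 7, matching y values: 8, 11 (2 points).
  x = 3: rhs = 17, matching y values: 6, 13 (2 points).
  x = 4: rhs = 7, matching y values: 8, 11 (2 points).
  x = 5: rhs = 2, matching y values: none (0 points).
  x = 6: rhs = 8, matching y values: none (0 points).
  x = 7: rhs = 12, matching y values: none (0 points).
  x = 8: rhs = 1, matching y values: 1, 18 (2 points).
  x = 9: rhs = 0, matching y values: 0 (1 points).
  x = 10: rhs = 15, matching y values: none (0 points).
  x = 11: rhs = 14, matching y values: none (0 points).
  x = 12: rhs = 3, matching y values: none (0 points).
  x = 13: rhs = 7, matching y values: 8, 11 (2 points).
  x = 14: rhs = 13, matching y values: none (0 points).
  x = 15: rhs = 8, matching y values: none (0 points).
  x = 16: rhs = 17, matching y values: 6, 13 (2 points).
  x = 17: rhs = 8, matching y values: none (0 points).
  x = 18: rhs = 6, matching y values: 5, 14 (2 points).
Total affine count: 19.
Full point count |E(F_19)| = 19 + 1 = 20.
Hasse bound: |20 − (19+1)| = |0| = 0 ≤ 2√19 ≈ 8.7178 ✓.


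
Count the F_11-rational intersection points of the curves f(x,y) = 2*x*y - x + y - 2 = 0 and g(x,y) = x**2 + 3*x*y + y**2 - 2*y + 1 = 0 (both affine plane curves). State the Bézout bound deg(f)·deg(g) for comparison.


Common zeros: ∅; count = 0; Bézout bound = 4.

deg(f) = 2, deg(g) = 2, so Bézout bound = 4.
Scan x ∈ F_11. For each x, list the y ∈ F_11 with f(x, y) ≡ 0 and those with g(x, y) ≡ 0 (mod 11); the common zeros in that column are the intersection.
  x = 0: f ≡ 0 at y ∈ {2}; g ≡ 0 at y ∈ {1}; common: ∅.
  x = 1: f ≡ 0 at y ∈ {1}; g ≡ 0 at y ∈ {4, 6}; common: ∅.
  x = 2: f ≡ 0 at y ∈ {3}; g ≡ 0 at y ∈ ∅; common: ∅.
  x = 3: f ≡ 0 at y ∈ {7}; g ≡ 0 at y ∈ {6, 9}; common: ∅.
  x = 4: f ≡ 0 at y ∈ {8}; g ≡ 0 at y ∈ ∅; common: ∅.
  x = 5: f ≡ 0 at y ∈ ∅; g ≡ 0 at y ∈ ∅; common: ∅.
  x = 6: f ≡ 0 at y ∈ {4}; g ≡ 0 at y ∈ {7, 10}; common: ∅.
  x = 7: f ≡ 0 at y ∈ {5}; g ≡ 0 at y ∈ ∅; common: ∅.
  x = 8: f ≡ 0 at y ∈ {9}; g ≡ 0 at y ∈ {1, 10}; common: ∅.
  x = 9: f ≡ 0 at y ∈ {0}; g ≡ 0 at y ∈ {4}; common: ∅.
  x = 10: f ≡ 0 at y ∈ {10}; g ≡ 0 at y ∈ ∅; common: ∅.
Collecting: common zeros = ∅, so the count is 0.
Comparison with the Bézout bound: 0 ≤ 4 = deg(f)·deg(g), as expected for curves with no common component (the affine F_11-count falls short of the bound because intersections may lie at infinity, over extension fields, or carry multiplicity).


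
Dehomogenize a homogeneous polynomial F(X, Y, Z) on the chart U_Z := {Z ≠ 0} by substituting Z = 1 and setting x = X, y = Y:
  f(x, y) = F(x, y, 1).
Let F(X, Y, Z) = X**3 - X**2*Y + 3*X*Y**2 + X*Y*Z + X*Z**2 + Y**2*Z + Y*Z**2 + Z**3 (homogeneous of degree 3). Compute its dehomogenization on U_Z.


f(x, y) = x**3 - x**2*y + 3*x*y**2 + x*y + x + y**2 + y + 1

On U_Z we set Z = 1. Each monomial c·X^i·Y^j·Z^k in F becomes c·x^i·y^j·1^k = c·x^i·y^j.
Substituting Z = 1: F(X, Y, 1) = x**3 - x**2*y + 3*x*y**2 + x*y + x + y**2 + y + 1.
Note: deg(f) ≤ deg(F) = 3; strict inequality happens when F is divisible by Z (lost terms).


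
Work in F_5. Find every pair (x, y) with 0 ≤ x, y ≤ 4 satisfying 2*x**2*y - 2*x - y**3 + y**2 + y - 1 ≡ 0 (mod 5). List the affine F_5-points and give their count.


Affine F_5-points: {(0, 1), (0, 4), (1, 1), (2, 0), (4, 4)}; count = 5.

For each of the 25 pairs (x, y) ∈ F_5², evaluate f(x, y) mod 5. Record the zeros.
  x = 0: [0↦4, 1↦0, 2↦2, 3↦4, 4↦0]  zeros at y ∈ {1, 4}
  x = 1: [0↦2, 1↦0, 2↦4, 3↦3, 4↦1]  zeros at y ∈ {1}
  x = 2: [0↦0, 1↦4, 2↦4, 3↦4, 4↦3]  zeros at y ∈ {0}
  x = 3: [0↦3, 1↦2, 2↦2, 3↦2, 4↦1]  zeros at y ∈ ∅
  x = 4: [0↦1, 1↦4, 2↦3, 3↦2, 4↦0]  zeros at y ∈ {4}
Collecting zeros: affine points = {(0, 1), (0, 4), (1, 1), (2, 0), (4, 4)}.
Total count |C(F_5)_aff| = 5.


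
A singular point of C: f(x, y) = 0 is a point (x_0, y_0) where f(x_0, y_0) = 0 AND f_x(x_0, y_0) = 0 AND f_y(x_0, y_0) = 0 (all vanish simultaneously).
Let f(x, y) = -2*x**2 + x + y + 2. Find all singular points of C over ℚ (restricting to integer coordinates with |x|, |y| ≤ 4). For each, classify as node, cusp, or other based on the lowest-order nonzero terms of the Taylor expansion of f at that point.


No singular points in the scanned grid; C is smooth there.

Compute partial derivatives:
  f_x = 1 - 4*x.
  f_y = 1.
f_y = 1 is a nonzero constant, so f_y never vanishes: no point (x, y) can satisfy f = f_x = f_y = 0. In particular no (x, y) ∈ {−4, ..., 4}² is singular; the curve is smooth.


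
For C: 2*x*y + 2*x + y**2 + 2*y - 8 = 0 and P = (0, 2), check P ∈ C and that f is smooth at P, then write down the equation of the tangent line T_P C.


Tangent line at P: 6*x + 6*y - 12 = 0.

Step 1: f(0, 2) = 0, so P lies on C.
Step 2: partial derivatives
  f_x(x, y) = 2*y + 2, f_y(x, y) = 2*x + 2*y + 2.
  f_x(P) = 6, f_y(P) = 6 (gradient nonzero, so P is smooth).
Step 3: tangent line at P: 6·(x − 0) + 6·(y − 2) = 0.
Expanding: 6*x + 6*y - 12 = 0.


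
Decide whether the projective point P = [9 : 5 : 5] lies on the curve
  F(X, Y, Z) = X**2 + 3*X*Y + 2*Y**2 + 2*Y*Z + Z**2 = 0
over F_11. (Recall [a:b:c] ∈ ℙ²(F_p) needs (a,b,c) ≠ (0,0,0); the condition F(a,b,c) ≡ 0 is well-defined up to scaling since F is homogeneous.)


F(9,5,5) ≡ 0 (mod 11); P is on the curve.

Evaluate F(9, 5, 5) term-by-term (mod 11).
  X**2 ↦ 1·81·1·1 = 81
  3*X*Y ↦ 3·9·5·1 = 135
  2*Y**2 ↦ 2·1·25·1 = 50
  2*Y*Z ↦ 2·1·5·5 = 50
  Z**2 ↦ 1·1·1·25 = 25
Sum: F(9, 5, 5) = (81) + (135) + (50) + (50) + (25) = 341.
Reducing mod 11: 341 ≡ 0 (mod 11).
Since F(a, b, c) ≡ 0 (mod 11), P lies on the curve.


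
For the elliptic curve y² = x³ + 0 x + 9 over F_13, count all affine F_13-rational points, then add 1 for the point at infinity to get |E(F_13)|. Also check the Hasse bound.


Affine points = {(0, 3), (0, 10), (1, 6), (1, 7), (2, 2), (2, 11), (3, 6), (3, 7), (5, 2), (5, 11), (6, 2), (6, 11), (7, 1), (7, 12), (8, 1), (8, 12), (9, 6), (9, 7), (11, 1), (11, 12)}; affine count = 20; |E(F_13)| = 21.

Discriminant check: Δ ∝ 4a³ + 27b² = 4·0³ + 27·9² = 4·0 + 27·81 ≡ 3 (mod 13). Nonzero ⇒ E is nonsingular.
For each x ∈ F_13, compute rhs = x³ + 0·x + 9 mod 13, then count y ∈ F_13 with y² ≡ rhs.
  x = 0: rhs = 9, matching y values: 3, 10 (2 points).
  x = 1: rhs = 10, matching y values: 6, 7 (2 points).
  x = 2: rhs = 4, matching y values: 2, 11 (2 points).
  x = 3: rhs = 10, matching y values: 6, 7 (2 points).
  x = 4: rhs = 8, matching y values: none (0 points).
  x = 5: rhs = 4, matching y values: 2, 11 (2 points).
  x = 6: rhs = 4, matching y values: 2, 11 (2 points).
  x = 7: rhs = 1, matching y values: 1, 12 (2 points).
  x = 8: rhs = 1, matching y values: 1, 12 (2 points).
  x = 9: rhs = 10, matching y values: 6, 7 (2 points).
  x = 10: rhs = 8, matching y values: none (0 points).
  x = 11: rhs = 1, matching y values: 1, 12 (2 points).
  x = 12: rhs = 8, matching y values: none (0 points).
Total affine count: 20.
Full point count |E(F_13)| = 20 + 1 = 21.
Hasse bound: |21 − (13+1)| = |7| = 7 ≤ 2√13 ≈ 7.2111 ✓.


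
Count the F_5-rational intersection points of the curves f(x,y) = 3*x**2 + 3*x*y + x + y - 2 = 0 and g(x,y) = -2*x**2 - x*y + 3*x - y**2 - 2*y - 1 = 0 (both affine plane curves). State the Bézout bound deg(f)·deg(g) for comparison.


Common zeros: {(1, 2), (2, 4)}; count = 2; Bézout bound = 4.

deg(f) = 2, deg(g) = 2, so Bézout bound = 4.
Scan x ∈ F_5. For each x, list the y ∈ F_5 with f(x, y) ≡ 0 and those with g(x, y) ≡ 0 (mod 5); the common zeros in that column are the intersection.
  x = 0: f ≡ 0 at y ∈ {2}; g ≡ 0 at y ∈ {4}; common: ∅.
  x = 1: f ≡ 0 at y ∈ {2}; g ≡ 0 at y ∈ {0, 2}; common: {2}.
  x = 2: f ≡ 0 at y ∈ {4}; g ≡ 0 at y ∈ {2, 4}; common: {4}.
  x = 3: f ≡ 0 at y ∈ ∅; g ≡ 0 at y ∈ {0}; common: ∅.
  x = 4: f ≡ 0 at y ∈ {0}; g ≡ 0 at y ∈ ∅; common: ∅.
Collecting: common zeros = {(1, 2), (2, 4)}, so the count is 2.
Comparison with the Bézout bound: 2 ≤ 4 = deg(f)·deg(g), as expected for curves with no common component (the affine F_5-count falls short of the bound because intersections may lie at infinity, over extension fields, or carry multiplicity).


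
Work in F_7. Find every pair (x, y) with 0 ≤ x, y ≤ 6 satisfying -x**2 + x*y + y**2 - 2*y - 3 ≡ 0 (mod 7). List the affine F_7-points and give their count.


Affine F_7-points: {(0, 3), (0, 6), (2, 0), (3, 3), (5, 0), (5, 4), (6, 4), (6, 6)}; count = 8.

For each of the 49 pairs (x, y) ∈ F_7², evaluate f(x, y) mod 7. Record the zeros.
  x = 0: [0↦4, 1↦3, 2↦4, 3↦0, 4↦5, 5↦5, 6↦0]  zeros at y ∈ {3, 6}
  x = 1: [0↦3, 1↦3, 2↦5, 3↦2, 4↦1, 5↦2, 6↦5]  zeros at y ∈ ∅
  x = 2: [0↦0, 1↦1, 2↦4, 3↦2, 4↦2, 5↦4, 6↦1]  zeros at y ∈ {0}
  x = 3: [0↦2, 1↦4, 2↦1, 3↦0, 4↦1, 5↦4, 6↦2]  zeros at y ∈ {3}
  x = 4: [0↦2, 1↦5, 2↦3, 3↦3, 4↦5, 5↦2, 6↦1]  zeros at y ∈ ∅
  x = 5: [0↦0, 1↦4, 2↦3, 3↦4, 4↦0, 5↦5, 6↦5]  zeros at y ∈ {0, 4}
  x = 6: [0↦3, 1↦1, 2↦1, 3↦3, 4↦0, 5↦6, 6↦0]  zeros at y ∈ {4, 6}
Collecting zeros: affine points = {(0, 3), (0, 6), (2, 0), (3, 3), (5, 0), (5, 4), (6, 4), (6, 6)}.
Total count |C(F_7)_aff| = 8.


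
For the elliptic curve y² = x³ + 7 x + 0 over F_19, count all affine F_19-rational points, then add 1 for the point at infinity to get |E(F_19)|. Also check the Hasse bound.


Affine points = {(0, 0), (4, 4), (4, 15), (6, 7), (6, 12), (8, 6), (8, 13), (10, 5), (10, 14), (12, 8), (12, 11), (14, 7), (14, 12), (16, 3), (16, 16), (17, 4), (17, 15), (18, 7), (18, 12)}; affine count = 19; |E(F_19)| = 20.

Discriminant check: Δ ∝ 4a³ + 27b² = 4·7³ + 27·0² = 4·343 + 27·0 ≡ 4 (mod 19). Nonzero ⇒ E is nonsingular.
For each x ∈ F_19, compute rhs = x³ + 7·x + 0 mod 19, then count y ∈ F_19 with y² ≡ rhs.
  x = 0: rhs = 0, matching y values: 0 (1 points).
  x = 1: rhs = 8, matching y values: none (0 points).
  x = 2: rhs = 3, matching y values: none (0 points).
  x = 3: rhs = 10, matching y values: none (0 points).
  x = 4: rhs = 16, matching y values: 4, 15 (2 points).
  x = 5: rhs = 8, matching y values: none (0 points).
  x = 6: rhs = 11, matching y values: 7, 12 (2 points).
  x = 7: rhs = 12, matching y values: none (0 points).
  x = 8: rhs = 17, matching y values: 6, 13 (2 points).
  x = 9: rhs = 13, matching y values: none (0 points).
  x = 10: rhs = 6, matching y values: 5, 14 (2 points).
  x = 11: rhs = 2, matching y values: none (0 points).
  x = 12: rhs = 7, matching y values: 8, 11 (2 points).
  x = 13: rhs = 8, matching y values: none (0 points).
  x = 14: rhs = 11, matching y values: 7, 12 (2 points).
  x = 15: rhs = 3, matching y values: none (0 points).
  x = 16: rhs = 9, matching y values: 3, 16 (2 points).
  x = 17: rhs = 16, matching y values: 4, 15 (2 points).
  x = 18: rhs = 11, matching y values: 7, 12 (2 points).
Total affine count: 19.
Full point count |E(F_19)| = 19 + 1 = 20.
Hasse bound: |20 − (19+1)| = |0| = 0 ≤ 2√19 ≈ 8.7178 ✓.


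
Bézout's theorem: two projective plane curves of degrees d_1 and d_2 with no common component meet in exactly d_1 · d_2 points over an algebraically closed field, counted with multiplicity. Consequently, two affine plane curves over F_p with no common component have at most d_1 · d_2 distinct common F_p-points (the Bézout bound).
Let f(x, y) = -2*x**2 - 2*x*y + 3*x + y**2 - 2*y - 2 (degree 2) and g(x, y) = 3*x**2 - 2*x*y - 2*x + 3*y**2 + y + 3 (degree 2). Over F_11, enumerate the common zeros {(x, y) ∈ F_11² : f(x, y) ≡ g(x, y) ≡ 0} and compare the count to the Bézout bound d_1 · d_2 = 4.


Common zeros: {(3, 8)}; count = 1; Bézout bound = 4.

deg(f) = 2, deg(g) = 2, so Bézout bound = 4.
Scan x ∈ F_11. For each x, list the y ∈ F_11 with f(x, y) ≡ 0 and those with g(x, y) ≡ 0 (mod 11); the common zeros in that column are the intersection.
  x = 0: f ≡ 0 at y ∈ {6, 7}; g ≡ 0 at y ∈ {3, 4}; common: ∅.
  x = 1: f ≡ 0 at y ∈ {6, 9}; g ≡ 0 at y ∈ ∅; common: ∅.
  x = 2: f ≡ 0 at y ∈ ∅; g ≡ 0 at y ∈ {0, 1}; common: ∅.
  x = 3: f ≡ 0 at y ∈ {0, 8}; g ≡ 0 at y ∈ {1, 8}; common: {8}.
  x = 4: f ≡ 0 at y ∈ {0, 10}; g ≡ 0 at y ∈ ∅; common: ∅.
  x = 5: f ≡ 0 at y ∈ ∅; g ≡ 0 at y ∈ ∅; common: ∅.
  x = 6: f ≡ 0 at y ∈ ∅; g ≡ 0 at y ∈ {0}; common: ∅.
  x = 7: f ≡ 0 at y ∈ {8}; g ≡ 0 at y ∈ {4}; common: ∅.
  x = 8: f ≡ 0 at y ∈ {9}; g ≡ 0 at y ∈ ∅; common: ∅.
  x = 9: f ≡ 0 at y ∈ ∅; g ≡ 0 at y ∈ ∅; common: ∅.
  x = 10: f ≡ 0 at y ∈ ∅; g ≡ 0 at y ∈ {3, 7}; common: ∅.
Collecting: common zeros = {(3, 8)}, so the count is 1.
Comparison with the Bézout bound: 1 ≤ 4 = deg(f)·deg(g), as expected for curves with no common component (the affine F_11-count falls short of the bound because intersections may lie at infinity, over extension fields, or carry multiplicity).


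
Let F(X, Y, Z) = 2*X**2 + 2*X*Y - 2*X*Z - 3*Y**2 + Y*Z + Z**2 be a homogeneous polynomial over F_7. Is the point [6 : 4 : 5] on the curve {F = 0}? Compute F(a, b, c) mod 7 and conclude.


F(6,4,5) ≡ 1 (mod 7); P is NOT on the curve.

Evaluate F(6, 4, 5) term-by-term (mod 7).
  2*X**2 ↦ 2·36·1·1 = 72
  2*X*Y ↦ 2·6·4·1 = 48
  -2*X*Z ↦ -2·6·1·5 = -60
  -3*Y**2 ↦ -3·1·16·1 = -48
  Y*Z ↦ 1·1·4·5 = 20
  Z**2 ↦ 1·1·1·25 = 25
Sum: F(6, 4, 5) = (72) + (48) + (-60) + (-48) + (20) + (25) = 57.
Reducing mod 7: 57 ≡ 1 (mod 7).
Since F(a, b, c) ≡ 1 ≠ 0 (mod 7), P does NOT lie on the curve.


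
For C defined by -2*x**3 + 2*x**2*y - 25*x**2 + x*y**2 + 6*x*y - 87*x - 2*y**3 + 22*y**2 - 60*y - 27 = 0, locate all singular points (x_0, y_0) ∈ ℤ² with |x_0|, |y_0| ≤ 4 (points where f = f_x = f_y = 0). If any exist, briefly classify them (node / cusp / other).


Singular points: {(-3, 3)}; classification: node.

Compute partial derivatives:
  f_x = -6*x**2 + 4*x*y - 50*x + y**2 + 6*y - 87.
  f_y = 2*x**2 + 2*x*y + 6*x - 6*y**2 + 44*y - 60.
Scan x_0 ∈ {−4, ..., 4}. For each x_0, f_y(x_0, y) is a polynomial in y; find its integer roots y ∈ {−4, ..., 4}, then test f_x and f at those candidates.
  x = -4: f_y(-4, y) = -6*y**2 + 36*y - 52; no integer root y with |y| ≤ 4.
  x = -3: f_y(-3, y) = -6*y**2 + 38*y - 60; vanishes at y ∈ {3}. (-3, 3): f_x = 0, f = 0 — SINGULAR.
  x = -2: f_y(-2, y) = -6*y**2 + 40*y - 64; vanishes at y ∈ {4}. (-2, 4): f_x = -3 ≠ 0.
  x = -1: f_y(-1, y) = -6*y**2 + 42*y - 64; no integer root y with |y| ≤ 4.
  x = 0: f_y(0, y) = -6*y**2 + 44*y - 60; no integer root y with |y| ≤ 4.
  x = 1: f_y(1, y) = -6*y**2 + 46*y - 52; no integer root y with |y| ≤ 4.
  x = 2: f_y(2, y) = -6*y**2 + 48*y - 40; no integer root y with |y| ≤ 4.
  x = 3: f_y(3, y) = -6*y**2 + 50*y - 24; no integer root y with |y| ≤ 4.
  x = 4: f_y(4, y) = -6*y**2 + 52*y - 4; no integer root y with |y| ≤ 4.
Only singular point on the grid: (-3, 3).
Classify: substitute x = -3 + u, y = 3 + v and expand: f = -2*u**3 + 2*u**2*v - u**2 + u*v**2 - 2*v**3 + v**2.
No constant or linear terms (consistent with a singular point). Quadratic part: -u**2 + v**2. Cubic part: -2*u**3 + 2*u**2*v + u*v**2 - 2*v**3.
The quadratic part v**2 - u**2 = (v − u)(v + u) splits into two distinct linear factors, so there are two distinct tangent lines y − 3 = ±(x − -3) — this is a node (ordinary double point).
Classification: node.


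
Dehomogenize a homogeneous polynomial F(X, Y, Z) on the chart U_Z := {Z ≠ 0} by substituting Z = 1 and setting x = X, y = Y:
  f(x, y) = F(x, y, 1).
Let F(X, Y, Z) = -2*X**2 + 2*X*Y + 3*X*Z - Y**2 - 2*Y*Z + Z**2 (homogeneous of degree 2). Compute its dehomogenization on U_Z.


f(x, y) = -2*x**2 + 2*x*y + 3*x - y**2 - 2*y + 1

On U_Z we set Z = 1. Each monomial c·X^i·Y^j·Z^k in F becomes c·x^i·y^j·1^k = c·x^i·y^j.
Substituting Z = 1: F(X, Y, 1) = -2*x**2 + 2*x*y + 3*x - y**2 - 2*y + 1.
Note: deg(f) ≤ deg(F) = 2; strict inequality happens when F is divisible by Z (lost terms).


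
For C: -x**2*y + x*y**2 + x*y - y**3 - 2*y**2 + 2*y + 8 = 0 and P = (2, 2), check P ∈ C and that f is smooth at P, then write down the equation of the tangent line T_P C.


Tangent line at P: -2*x - 12*y + 28 = 0.

Step 1: f(2, 2) = 0, so P lies on C.
Step 2: partial derivatives
  f_x(x, y) = -2*x*y + y**2 + y, f_y(x, y) = -x**2 + 2*x*y + x - 3*y**2 - 4*y + 2.
  f_x(P) = -2, f_y(P) = -12 (gradient nonzero, so P is smooth).
Step 3: tangent line at P: -2·(x − 2) + -12·(y − 2) = 0.
Expanding: -2*x - 12*y + 28 = 0.


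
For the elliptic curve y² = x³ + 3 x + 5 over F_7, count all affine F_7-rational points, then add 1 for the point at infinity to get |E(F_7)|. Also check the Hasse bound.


Affine points = {(1, 3), (1, 4), (4, 2), (4, 5), (6, 1), (6, 6)}; affine count = 6; |E(F_7)| = 7.

Discriminant check: Δ ∝ 4a³ + 27b² = 4·3³ + 27·5² = 4·27 + 27·25 ≡ 6 (mod 7). Nonzero ⇒ E is nonsingular.
For each x ∈ F_7, compute rhs = x³ + 3·x + 5 mod 7, then count y ∈ F_7 with y² ≡ rhs.
  x = 0: rhs = 5, matching y values: none (0 points).
  x = 1: rhs = 2, matching y values: 3, 4 (2 points).
  x = 2: rhs = 5, matching y values: none (0 points).
  x = 3: rhs = 6, matching y values: none (0 points).
  x = 4: rhs = 4, matching y values: 2, 5 (2 points).
  x = 5: rhs = 5, matching y values: none (0 points).
  x = 6: rhs = 1, matching y values: 1, 6 (2 points).
Total affine count: 6.
Full point count |E(F_7)| = 6 + 1 = 7.
Hasse bound: |7 − (7+1)| = |-1| = 1 ≤ 2√7 ≈ 5.2915 ✓.


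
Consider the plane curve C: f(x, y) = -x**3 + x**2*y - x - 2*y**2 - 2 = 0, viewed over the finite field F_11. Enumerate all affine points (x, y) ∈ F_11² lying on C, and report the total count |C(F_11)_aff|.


Affine F_11-points: {(3, 2), (3, 8), (4, 9), (4, 10), (5, 0), (5, 7), (7, 0), (7, 8), (9, 5), (9, 8), (10, 0), (10, 6)}; count = 12.

For each of the 121 pairs (x, y) ∈ F_11², evaluate f(x, y) mod 11. Record the zeros.
  x = 0: [0↦9, 1↦7, 2↦1, 3↦2, 4↦10, 5↦3, 6↦3, 7↦10, 8↦2, 9↦1, 10↦7]  zeros at y ∈ ∅
  x = 1: [0↦7, 1↦6, 2↦1, 3↦3, 4↦1, 5↦6, 6↦7, 7↦4, 8↦8, 9↦8, 10↦4]  zeros at y ∈ ∅
  x = 2: [0↦10, 1↦1, 2↦10, 3↦4, 4↦5, 5↦2, 6↦6, 7↦6, 8↦2, 9↦5, 10↦4]  zeros at y ∈ ∅
  x = 3: [0↦1, 1↦8, 2↦0, 3↦10, 4↦5, 5↦7, 6↦5, 7↦10, 8↦0, 9↦8, 10↦1]  zeros at y ∈ {2, 8}
  x = 4: [0↦7, 1↦10, 2↦9, 3↦4, 4↦6, 5↦4, 6↦9, 7↦10, 8↦7, 9↦0, 10↦0]  zeros at y ∈ {9, 10}
  x = 5: [0↦0, 1↦1, 2↦9, 3↦2, 4↦2, 5↦9, 6↦1, 7↦0, 8↦6, 9↦8, 10↦6]  zeros at y ∈ {0, 7}
  x = 6: [0↦7, 1↦8, 2↦5, 3↦9, 4↦9, 5↦5, 6↦8, 7↦7, 8↦2, 9↦4, 10↦2]  zeros at y ∈ ∅
  x = 7: [0↦0, 1↦3, 2↦2, 3↦8, 4↦10, 5↦8, 6↦2, 7↦3, 8↦0, 9↦4, 10↦4]  zeros at y ∈ {0, 8}
  x = 8: [0↦6, 1↦2, 2↦5, 3↦4, 4↦10, 5↦1, 6↦10, 7↦4, 8↦5, 9↦2, 10↦6]  zeros at y ∈ ∅
  x = 9: [0↦8, 1↦10, 2↦8, 3↦2, 4↦3, 5↦0, 6↦4, 7↦4, 8↦0, 9↦3, 10↦2]  zeros at y ∈ {5, 8}
  x = 10: [0↦0, 1↦10, 2↦5, 3↦7, 4↦5, 5↦10, 6↦0, 7↦8, 8↦1, 9↦1, 10↦8]  zeros at y ∈ {0, 6}
Collecting zeros: affine points = {(3, 2), (3, 8), (4, 9), (4, 10), (5, 0), (5, 7), (7, 0), (7, 8), (9, 5), (9, 8), (10, 0), (10, 6)}.
Total count |C(F_11)_aff| = 12.


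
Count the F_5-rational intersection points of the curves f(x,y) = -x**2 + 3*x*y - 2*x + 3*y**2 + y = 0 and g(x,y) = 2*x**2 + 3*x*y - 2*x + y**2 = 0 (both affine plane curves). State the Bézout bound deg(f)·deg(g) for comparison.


Common zeros: {(0, 0)}; count = 1; Bézout bound = 4.

deg(f) = 2, deg(g) = 2, so Bézout bound = 4.
Scan x ∈ F_5. For each x, list the y ∈ F_5 with f(x, y) ≡ 0 and those with g(x, y) ≡ 0 (mod 5); the common zeros in that column are the intersection.
  x = 0: f ≡ 0 at y ∈ {0, 3}; g ≡ 0 at y ∈ {0}; common: {0}.
  x = 1: f ≡ 0 at y ∈ ∅; g ≡ 0 at y ∈ {0, 2}; common: ∅.
  x = 2: f ≡ 0 at y ∈ {3}; g ≡ 0 at y ∈ {2}; common: ∅.
  x = 3: f ≡ 0 at y ∈ {0}; g ≡ 0 at y ∈ ∅; common: ∅.
  x = 4: f ≡ 0 at y ∈ ∅; g ≡ 0 at y ∈ ∅; common: ∅.
Collecting: common zeros = {(0, 0)}, so the count is 1.
Comparison with the Bézout bound: 1 ≤ 4 = deg(f)·deg(g), as expected for curves with no common component (the affine F_5-count falls short of the bound because intersections may lie at infinity, over extension fields, or carry multiplicity).


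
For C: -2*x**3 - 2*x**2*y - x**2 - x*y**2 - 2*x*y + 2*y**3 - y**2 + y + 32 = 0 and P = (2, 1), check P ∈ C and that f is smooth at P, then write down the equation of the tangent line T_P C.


Tangent line at P: -39*x - 11*y + 89 = 0.

Step 1: f(2, 1) = 0, so P lies on C.
Step 2: partial derivatives
  f_x(x, y) = -6*x**2 - 4*x*y - 2*x - y**2 - 2*y, f_y(x, y) = -2*x**2 - 2*x*y - 2*x + 6*y**2 - 2*y + 1.
  f_x(P) = -39, f_y(P) = -11 (gradient nonzero, so P is smooth).
Step 3: tangent line at P: -39·(x − 2) + -11·(y − 1) = 0.
Expanding: -39*x - 11*y + 89 = 0.


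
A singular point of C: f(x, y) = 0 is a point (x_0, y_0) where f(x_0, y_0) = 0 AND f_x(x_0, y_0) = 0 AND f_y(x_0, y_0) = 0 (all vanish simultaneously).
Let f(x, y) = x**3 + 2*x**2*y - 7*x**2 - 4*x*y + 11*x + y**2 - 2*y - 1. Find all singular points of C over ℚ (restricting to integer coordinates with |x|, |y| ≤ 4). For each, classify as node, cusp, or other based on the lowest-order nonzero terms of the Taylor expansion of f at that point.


Singular points: {(1, 2)}; classification: cusp.

Compute partial derivatives:
  f_x = 3*x**2 + 4*x*y - 14*x - 4*y + 11.
  f_y = 2*x**2 - 4*x + 2*y - 2.
Scan x_0 ∈ {−4, ..., 4}. For each x_0, f_y(x_0, y) is a polynomial in y; find its integer roots y ∈ {−4, ..., 4}, then test f_x and f at those candidates.
  x = -4: f_y(-4, y) = 2*y + 46; no integer root y with |y| ≤ 4.
  x = -3: f_y(-3, y) = 2*y + 28; no integer root y with |y| ≤ 4.
  x = -2: f_y(-2, y) = 2*y + 14; no integer root y with |y| ≤ 4.
  x = -1: f_y(-1, y) = 2*y + 4; vanishes at y ∈ {-2}. (-1, -2): f_x = 44 ≠ 0.
  x = 0: f_y(0, y) = 2*y - 2; vanishes at y ∈ {1}. (0, 1): f_x = 7 ≠ 0.
  x = 1: f_y(1, y) = 2*y - 4; vanishes at y ∈ {2}. (1, 2): f_x = 0, f = 0 — SINGULAR.
  x = 2: f_y(2, y) = 2*y - 2; vanishes at y ∈ {1}. (2, 1): f_x = -1 ≠ 0.
  x = 3: f_y(3, y) = 2*y + 4; vanishes at y ∈ {-2}. (3, -2): f_x = -20 ≠ 0.
  x = 4: f_y(4, y) = 2*y + 14; no integer root y with |y| ≤ 4.
Only singular point on the grid: (1, 2).
Classify: substitute x = 1 + u, y = 2 + v and expand: f = u**3 + 2*u**2*v + v**2.
No constant or linear terms (consistent with a singular point). Quadratic part: v**2. Cubic part: u**3 + 2*u**2*v.
The quadratic part v**2 is a perfect square, so there is a single (double) tangent line v = 0, i.e. y = 2. Restricting the cubic part to that line (v = 0) leaves u**3 ≠ 0, so f is not divisible by v and the branch is v² ≈ -u**3 to lowest order — this is a cusp.
Classification: cusp.


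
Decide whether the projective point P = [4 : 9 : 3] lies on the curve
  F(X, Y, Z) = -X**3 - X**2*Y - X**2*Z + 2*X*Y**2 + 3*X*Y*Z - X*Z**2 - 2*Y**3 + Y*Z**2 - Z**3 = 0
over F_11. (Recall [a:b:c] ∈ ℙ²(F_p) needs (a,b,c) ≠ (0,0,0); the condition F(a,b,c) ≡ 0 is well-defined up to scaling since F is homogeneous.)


F(4,9,3) ≡ 2 (mod 11); P is NOT on the curve.

Evaluate F(4, 9, 3) term-by-term (mod 11).
  -X**3 ↦ -1·64·1·1 = -64
  -X**2*Y ↦ -1·16·9·1 = -144
  -X**2*Z ↦ -1·16·1·3 = -48
  2*X*Y**2 ↦ 2·4·81·1 = 648
  3*X*Y*Z ↦ 3·4·9·3 = 324
  -X*Z**2 ↦ -1·4·1·9 = -36
  -2*Y**3 ↦ -2·1·729·1 = -1458
  Y*Z**2 ↦ 1·1·9·9 = 81
  -Z**3 ↦ -1·1·1·27 = -27
Sum: F(4, 9, 3) = (-64) + (-144) + (-48) + (648) + (324) + (-36) + (-1458) + (81) + (-27) = -724.
Reducing mod 11: -724 ≡ 2 (mod 11).
Since F(a, b, c) ≡ 2 ≠ 0 (mod 11), P does NOT lie on the curve.


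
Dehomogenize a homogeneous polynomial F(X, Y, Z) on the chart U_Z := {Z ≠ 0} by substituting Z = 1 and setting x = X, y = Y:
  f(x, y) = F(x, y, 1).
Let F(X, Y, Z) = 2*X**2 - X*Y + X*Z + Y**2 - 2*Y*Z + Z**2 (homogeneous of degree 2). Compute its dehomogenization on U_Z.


f(x, y) = 2*x**2 - x*y + x + y**2 - 2*y + 1

On U_Z we set Z = 1. Each monomial c·X^i·Y^j·Z^k in F becomes c·x^i·y^j·1^k = c·x^i·y^j.
Substituting Z = 1: F(X, Y, 1) = 2*x**2 - x*y + x + y**2 - 2*y + 1.
Note: deg(f) ≤ deg(F) = 2; strict inequality happens when F is divisible by Z (lost terms).


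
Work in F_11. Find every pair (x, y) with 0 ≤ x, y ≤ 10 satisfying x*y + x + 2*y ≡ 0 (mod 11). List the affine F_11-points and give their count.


Affine F_11-points: {(0, 0), (1, 7), (2, 5), (3, 6), (4, 3), (5, 4), (6, 2), (7, 9), (8, 8), (10, 1)}; count = 10.

For each of the 121 pairs (x, y) ∈ F_11², evaluate f(x, y) mod 11. Record the zeros.
  x = 0: [0↦0, 1↦2, 2↦4, 3↦6, 4↦8, 5↦10, 6↦1, 7↦3, 8↦5, 9↦7, 10↦9]  zeros at y ∈ {0}
  x = 1: [0↦1, 1↦4, 2↦7, 3↦10, 4↦2, 5↦5, 6↦8, 7↦0, 8↦3, 9↦6, 10↦9]  zeros at y ∈ {7}
  x = 2: [0↦2, 1↦6, 2↦10, 3↦3, 4↦7, 5↦0, 6↦4, 7↦8, 8↦1, 9↦5, 10↦9]  zeros at y ∈ {5}
  x = 3: [0↦3, 1↦8, 2↦2, 3↦7, 4↦1, 5↦6, 6↦0, 7↦5, 8↦10, 9↦4, 10↦9]  zeros at y ∈ {6}
  x = 4: [0↦4, 1↦10, 2↦5, 3↦0, 4↦6, 5↦1, 6↦7, 7↦2, 8↦8, 9↦3, 10↦9]  zeros at y ∈ {3}
  x = 5: [0↦5, 1↦1, 2↦8, 3↦4, 4↦0, 5↦7, 6↦3, 7↦10, 8↦6, 9↦2, 10↦9]  zeros at y ∈ {4}
  x = 6: [0↦6, 1↦3, 2↦0, 3↦8, 4↦5, 5↦2, 6↦10, 7↦7, 8↦4, 9↦1, 10↦9]  zeros at y ∈ {2}
  x = 7: [0↦7, 1↦5, 2↦3, 3↦1, 4↦10, 5↦8, 6↦6, 7↦4, 8↦2, 9↦0, 10↦9]  zeros at y ∈ {9}
  x = 8: [0↦8, 1↦7, 2↦6, 3↦5, 4↦4, 5↦3, 6↦2, 7↦1, 8↦0, 9↦10, 10↦9]  zeros at y ∈ {8}
  x = 9: [0↦9, 1↦9, 2↦9, 3↦9, 4↦9, 5↦9, 6↦9, 7↦9, 8↦9, 9↦9, 10↦9]  zeros at y ∈ ∅
  x = 10: [0↦10, 1↦0, 2↦1, 3↦2, 4↦3, 5↦4, 6↦5, 7↦6, 8↦7, 9↦8, 10↦9]  zeros at y ∈ {1}
Collecting zeros: affine points = {(0, 0), (1, 7), (2, 5), (3, 6), (4, 3), (5, 4), (6, 2), (7, 9), (8, 8), (10, 1)}.
Total count |C(F_11)_aff| = 10.
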